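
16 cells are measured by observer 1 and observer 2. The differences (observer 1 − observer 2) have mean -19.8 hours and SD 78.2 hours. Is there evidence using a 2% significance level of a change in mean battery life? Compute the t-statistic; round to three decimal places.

-1.013

H0: μ_d = 0; H1: μ_d ≠ 0 (paired t-test on the differences, two-sided).
t = d̄/(s_d/√n) = -19.8/(78.2/√16) = -1.013
df = n − 1 = 15
Two-sided p-value ≈ 0.327
Since p ≈ 0.327 > α = 0.02, fail to reject H0; the data do not provide sufficient evidence against H0.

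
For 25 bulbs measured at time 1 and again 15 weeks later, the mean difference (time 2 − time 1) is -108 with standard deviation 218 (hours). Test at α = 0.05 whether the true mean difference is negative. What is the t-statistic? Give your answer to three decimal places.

-2.477

H0: μ_d = 0; H1: μ_d < 0 (paired t-test on the differences, left-tailed).
t = d̄/(s_d/√n) = -108/(218/√25) = -2.477
df = n − 1 = 24
p-value = P(T ≤ -2.477) ≈ 0.0103
Since p ≈ 0.0103 < α = 0.05, reject H0; the data support H1.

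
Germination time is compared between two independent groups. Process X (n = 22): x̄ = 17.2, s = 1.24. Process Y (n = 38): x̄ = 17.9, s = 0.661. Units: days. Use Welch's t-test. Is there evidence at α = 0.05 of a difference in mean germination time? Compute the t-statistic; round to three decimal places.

Let group 1 = process X, group 2 = process Y. H0: μ_1 = μ_2; H1: μ_1 ≠ μ_2 (Welch's two-sample t-test, two-sided).
t = (x̄_1 − x̄_2)/√(s_1²/n_1 + s_2²/n_2) = (17.2 − 17.9)/√(1.24²/22 + 0.661²/38) = -2.454
Welch–Satterthwaite df ≈ 28.05
Two-sided p-value ≈ 0.0206
Since p ≈ 0.0206 < α = 0.05, reject H0; the data support H1.

-2.454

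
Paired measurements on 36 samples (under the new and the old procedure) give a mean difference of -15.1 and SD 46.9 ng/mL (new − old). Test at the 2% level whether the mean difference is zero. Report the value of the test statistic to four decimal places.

H0: μ_d = 0; H1: μ_d ≠ 0 (paired t-test on the differences, two-sided).
t = d̄/(s_d/√n) = -15.1/(46.9/√36) = -1.9318
df = n − 1 = 35
Two-sided p-value ≈ 0.062
Since p ≈ 0.062 > α = 0.02, fail to reject H0; the evidence is not statistically significant.

-1.9318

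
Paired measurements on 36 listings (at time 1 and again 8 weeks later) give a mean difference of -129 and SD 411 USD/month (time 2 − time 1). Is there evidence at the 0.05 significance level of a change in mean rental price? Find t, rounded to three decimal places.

H0: μ_d = 0; H1: μ_d ≠ 0 (paired t-test on the differences, two-sided).
t = d̄/(s_d/√n) = -129/(411/√36) = -1.883
df = n − 1 = 35
Two-sided p-value ≈ 0.0680
Since p ≈ 0.0680 > α = 0.05, fail to reject H0; the data do not provide sufficient evidence against H0.

-1.883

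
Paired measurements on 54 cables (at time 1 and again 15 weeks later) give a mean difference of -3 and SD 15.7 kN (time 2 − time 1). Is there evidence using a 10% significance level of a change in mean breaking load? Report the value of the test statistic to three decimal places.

-1.404

H0: μ_d = 0; H1: μ_d ≠ 0 (paired t-test on the differences, two-sided).
t = d̄/(s_d/√n) = -3/(15.7/√54) = -1.404
df = n − 1 = 53
Two-sided p-value ≈ 0.1661
Since p ≈ 0.1661 > α = 0.1, fail to reject H0; the data do not provide sufficient evidence against H0.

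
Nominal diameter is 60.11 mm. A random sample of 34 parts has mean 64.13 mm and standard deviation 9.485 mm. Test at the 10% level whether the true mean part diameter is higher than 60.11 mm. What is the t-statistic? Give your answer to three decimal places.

2.471

H0: μ = 60.11; H1: μ > 60.11 (one-sample t-test, right-tailed).
t = (x̄ − μ₀)/(s/√n) = (64.13 − 60.11)/(9.485/√34) = 2.471
df = n − 1 = 33
p-value = P(T ≥ 2.471) ≈ 0.009
Since p ≈ 0.009 < α = 0.1, reject H0; the data support H1.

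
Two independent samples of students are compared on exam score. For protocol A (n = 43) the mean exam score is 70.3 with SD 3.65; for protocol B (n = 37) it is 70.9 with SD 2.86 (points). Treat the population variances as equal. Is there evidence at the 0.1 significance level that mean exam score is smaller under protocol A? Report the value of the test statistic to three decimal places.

Let group 1 = protocol A, group 2 = protocol B. H0: μ_1 = μ_2; H1: μ_1 < μ_2 (two-sample pooled-variance t-test, left-tailed).
s_p² = [(43−1)·3.65² + (37−1)·2.86²]/(43+37−2) = 10.9489
t = (70.3 − 70.9)/√[10.9489·(1/43 + 1/37)] = -0.809
df = n₁ + n₂ − 2 = 78
p-value = P(T ≤ -0.809) ≈ 0.2106
Since p ≈ 0.2106 > α = 0.1, fail to reject H0; the data do not provide sufficient evidence against H0.

-0.809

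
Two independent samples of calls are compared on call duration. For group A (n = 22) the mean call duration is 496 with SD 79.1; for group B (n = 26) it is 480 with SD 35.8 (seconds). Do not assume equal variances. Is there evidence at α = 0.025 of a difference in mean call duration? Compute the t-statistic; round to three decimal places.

Let group 1 = group A, group 2 = group B. H0: μ_1 = μ_2; H1: μ_1 ≠ μ_2 (Welch's two-sample t-test, two-sided).
t = (x̄_1 − x̄_2)/√(s_1²/n_1 + s_2²/n_2) = (496 − 480)/√(79.1²/22 + 35.8²/26) = 0.876
Welch–Satterthwaite df ≈ 28.20
Two-sided p-value ≈ 0.3885
Since p ≈ 0.3885 > α = 0.025, fail to reject H0; the evidence is not statistically significant.

0.876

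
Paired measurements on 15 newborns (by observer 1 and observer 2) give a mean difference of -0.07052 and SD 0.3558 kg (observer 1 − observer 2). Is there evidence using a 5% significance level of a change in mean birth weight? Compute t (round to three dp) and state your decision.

H0: μ_d = 0; H1: μ_d ≠ 0 (paired t-test on the differences, two-sided).
t = d̄/(s_d/√n) = -0.07052/(0.3558/√15) = -0.768
df = n − 1 = 14
Two-sided p-value ≈ 0.4555
Since p ≈ 0.4555 > α = 0.05, fail to reject H0; the data do not provide sufficient evidence against H0.

t = -0.768; fail to reject H0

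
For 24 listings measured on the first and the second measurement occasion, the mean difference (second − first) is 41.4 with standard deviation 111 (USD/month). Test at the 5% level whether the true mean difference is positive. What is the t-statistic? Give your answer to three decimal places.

1.827

H0: μ_d = 0; H1: μ_d > 0 (paired t-test on the differences, right-tailed).
t = d̄/(s_d/√n) = 41.4/(111/√24) = 1.827
df = n − 1 = 23
p-value = P(T ≥ 1.827) ≈ 0.040
Since p ≈ 0.040 < α = 0.05, reject H0; the data support H1.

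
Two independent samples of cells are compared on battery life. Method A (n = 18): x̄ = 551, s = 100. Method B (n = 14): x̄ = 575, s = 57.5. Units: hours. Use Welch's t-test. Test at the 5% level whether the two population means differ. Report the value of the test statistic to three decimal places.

Let group 1 = method A, group 2 = method B. H0: μ_1 = μ_2; H1: μ_1 ≠ μ_2 (Welch's two-sample t-test, two-sided).
t = (x̄_1 − x̄_2)/√(s_1²/n_1 + s_2²/n_2) = (551 − 575)/√(100²/18 + 57.5²/14) = -0.853
Welch–Satterthwaite df ≈ 27.93
Two-sided p-value ≈ 0.4009
Since p ≈ 0.4009 > α = 0.05, fail to reject H0; the evidence is not statistically significant.

-0.853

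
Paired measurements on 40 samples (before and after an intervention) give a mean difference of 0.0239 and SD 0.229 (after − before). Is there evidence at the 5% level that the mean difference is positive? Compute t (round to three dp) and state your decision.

H0: μ_d = 0; H1: μ_d > 0 (paired t-test on the differences, right-tailed).
t = d̄/(s_d/√n) = 0.0239/(0.229/√40) = 0.660
df = n − 1 = 39
p-value = P(T ≥ 0.660) ≈ 0.257
Since p ≈ 0.257 > α = 0.05, fail to reject H0; the data do not provide sufficient evidence against H0.

t = 0.660; fail to reject H0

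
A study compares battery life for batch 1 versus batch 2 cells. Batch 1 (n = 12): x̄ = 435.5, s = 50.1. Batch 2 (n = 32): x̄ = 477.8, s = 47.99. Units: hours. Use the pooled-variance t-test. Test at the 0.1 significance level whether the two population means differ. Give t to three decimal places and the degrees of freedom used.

t = -2.574, df = 42

Let group 1 = batch 1, group 2 = batch 2. H0: μ_1 = μ_2; H1: μ_1 ≠ μ_2 (two-sample pooled-variance t-test, two-sided).
s_p² = [(12−1)·50.1² + (32−1)·47.99²]/(12+32−2) = 2357.25
t = (435.5 − 477.8)/√[2357.25·(1/12 + 1/32)] = -2.574
df = n₁ + n₂ − 2 = 42
Two-sided p-value ≈ 0.0137
Since p ≈ 0.0137 < α = 0.1, reject H0; the evidence is statistically significant.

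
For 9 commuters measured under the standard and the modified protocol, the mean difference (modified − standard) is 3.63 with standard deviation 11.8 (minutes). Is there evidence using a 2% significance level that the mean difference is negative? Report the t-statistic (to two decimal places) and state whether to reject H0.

t = 0.92; fail to reject H0

H0: μ_d = 0; H1: μ_d < 0 (paired t-test on the differences, left-tailed).
t = d̄/(s_d/√n) = 3.63/(11.8/√9) = 0.92
df = n − 1 = 8
p-value = P(T ≤ 0.92) ≈ 0.8085
Since p ≈ 0.8085 > α = 0.02, fail to reject H0; the evidence is not statistically significant.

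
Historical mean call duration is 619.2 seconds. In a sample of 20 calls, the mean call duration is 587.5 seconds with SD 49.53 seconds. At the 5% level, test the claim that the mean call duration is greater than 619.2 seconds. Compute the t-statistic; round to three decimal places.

H0: μ = 619.2; H1: μ > 619.2 (one-sample t-test, right-tailed).
t = (x̄ − μ₀)/(s/√n) = (587.5 − 619.2)/(49.53/√20) = -2.862
df = n − 1 = 19
p-value = P(T ≥ -2.862) ≈ 0.995
Since p ≈ 0.995 > α = 0.05, fail to reject H0; the data do not provide sufficient evidence against H0.

-2.862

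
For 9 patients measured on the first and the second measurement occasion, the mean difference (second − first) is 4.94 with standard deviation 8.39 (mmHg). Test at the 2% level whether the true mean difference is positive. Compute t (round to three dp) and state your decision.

t = 1.766; fail to reject H0

H0: μ_d = 0; H1: μ_d > 0 (paired t-test on the differences, right-tailed).
t = d̄/(s_d/√n) = 4.94/(8.39/√9) = 1.766
df = n − 1 = 8
p-value = P(T ≥ 1.766) ≈ 0.0577
Since p ≈ 0.0577 > α = 0.02, fail to reject H0; the data do not provide sufficient evidence against H0.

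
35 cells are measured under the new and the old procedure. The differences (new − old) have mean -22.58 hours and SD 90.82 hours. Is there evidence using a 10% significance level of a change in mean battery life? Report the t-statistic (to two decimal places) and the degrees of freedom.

H0: μ_d = 0; H1: μ_d ≠ 0 (paired t-test on the differences, two-sided).
t = d̄/(s_d/√n) = -22.58/(90.82/√35) = -1.47
df = n − 1 = 34
Two-sided p-value ≈ 0.1505
Since p ≈ 0.1505 > α = 0.1, fail to reject H0; the data do not provide sufficient evidence against H0.

t = -1.47, df = 34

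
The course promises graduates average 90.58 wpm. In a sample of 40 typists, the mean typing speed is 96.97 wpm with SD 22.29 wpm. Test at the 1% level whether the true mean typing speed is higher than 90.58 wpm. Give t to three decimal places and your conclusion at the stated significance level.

H0: μ = 90.58; H1: μ > 90.58 (one-sample t-test, right-tailed).
t = (x̄ − μ₀)/(s/√n) = (96.97 − 90.58)/(22.29/√40) = 1.813
df = n − 1 = 39
p-value = P(T ≥ 1.813) ≈ 0.039
Since p ≈ 0.039 > α = 0.01, fail to reject H0; the evidence is not statistically significant.

t = 1.813; fail to reject H0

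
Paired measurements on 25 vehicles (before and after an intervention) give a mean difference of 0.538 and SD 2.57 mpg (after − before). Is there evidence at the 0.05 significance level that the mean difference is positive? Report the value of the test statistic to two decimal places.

H0: μ_d = 0; H1: μ_d > 0 (paired t-test on the differences, right-tailed).
t = d̄/(s_d/√n) = 0.538/(2.57/√25) = 1.05
df = n − 1 = 24
p-value = P(T ≥ 1.05) ≈ 0.1528
Since p ≈ 0.1528 > α = 0.05, fail to reject H0; the data do not provide sufficient evidence against H0.

1.05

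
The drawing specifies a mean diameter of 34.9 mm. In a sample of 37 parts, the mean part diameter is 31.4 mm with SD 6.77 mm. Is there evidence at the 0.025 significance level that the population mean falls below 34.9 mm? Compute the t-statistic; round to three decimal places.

-3.145

H0: μ = 34.9; H1: μ < 34.9 (one-sample t-test, left-tailed).
t = (x̄ − μ₀)/(s/√n) = (31.4 − 34.9)/(6.77/√37) = -3.145
df = n − 1 = 36
p-value = P(T ≤ -3.145) ≈ 0.0017
Since p ≈ 0.0017 < α = 0.025, reject H0; the data support H1.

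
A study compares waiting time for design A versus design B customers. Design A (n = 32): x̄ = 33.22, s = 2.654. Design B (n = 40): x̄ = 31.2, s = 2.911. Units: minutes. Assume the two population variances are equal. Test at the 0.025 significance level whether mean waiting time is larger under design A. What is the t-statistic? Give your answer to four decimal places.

3.0417

Let group 1 = design A, group 2 = design B. H0: μ_1 = μ_2; H1: μ_1 > μ_2 (two-sample pooled-variance t-test, right-tailed).
s_p² = [(32−1)·2.654² + (40−1)·2.911²]/(32+40−2) = 7.84054
t = (33.22 − 31.2)/√[7.84054·(1/32 + 1/40)] = 3.0417
df = n₁ + n₂ − 2 = 70
p-value = P(T ≥ 3.0417) ≈ 0.002
Since p ≈ 0.002 < α = 0.025, reject H0; the evidence is statistically significant.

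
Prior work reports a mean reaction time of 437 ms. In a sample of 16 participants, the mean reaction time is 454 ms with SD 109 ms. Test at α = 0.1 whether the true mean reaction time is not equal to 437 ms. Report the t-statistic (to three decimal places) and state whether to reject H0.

t = 0.624; fail to reject H0

H0: μ = 437; H1: μ ≠ 437 (one-sample t-test, two-sided).
t = (x̄ − μ₀)/(s/√n) = (454 − 437)/(109/√16) = 0.624
df = n − 1 = 15
Two-sided p-value ≈ 0.5421
Since p ≈ 0.5421 > α = 0.1, fail to reject H0; the evidence is not statistically significant.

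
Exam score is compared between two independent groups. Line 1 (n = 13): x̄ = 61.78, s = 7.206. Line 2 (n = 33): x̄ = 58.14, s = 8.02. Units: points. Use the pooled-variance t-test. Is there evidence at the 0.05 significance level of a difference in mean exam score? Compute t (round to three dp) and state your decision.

Let group 1 = line 1, group 2 = line 2. H0: μ_1 = μ_2; H1: μ_1 ≠ μ_2 (two-sample pooled-variance t-test, two-sided).
s_p² = [(13−1)·7.206² + (33−1)·8.02²]/(13+33−2) = 60.9402
t = (61.78 − 58.14)/√[60.9402·(1/13 + 1/33)] = 1.424
df = n₁ + n₂ − 2 = 44
Two-sided p-value ≈ 0.162
Since p ≈ 0.162 > α = 0.05, fail to reject H0; the data do not provide sufficient evidence against H0.

t = 1.424; fail to reject H0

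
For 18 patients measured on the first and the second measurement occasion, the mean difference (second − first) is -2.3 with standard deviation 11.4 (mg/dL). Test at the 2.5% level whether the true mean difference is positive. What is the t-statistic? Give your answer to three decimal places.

H0: μ_d = 0; H1: μ_d > 0 (paired t-test on the differences, right-tailed).
t = d̄/(s_d/√n) = -2.3/(11.4/√18) = -0.856
df = n − 1 = 17
p-value = P(T ≥ -0.856) ≈ 0.7980
Since p ≈ 0.7980 > α = 0.025, fail to reject H0; the evidence is not statistically significant.

-0.856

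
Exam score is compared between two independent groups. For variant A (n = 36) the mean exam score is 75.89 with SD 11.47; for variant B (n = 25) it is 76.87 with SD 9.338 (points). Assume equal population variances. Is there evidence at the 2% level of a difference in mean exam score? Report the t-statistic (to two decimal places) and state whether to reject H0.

Let group 1 = variant A, group 2 = variant B. H0: μ_1 = μ_2; H1: μ_1 ≠ μ_2 (two-sample pooled-variance t-test, two-sided).
s_p² = [(36−1)·11.47² + (25−1)·9.338²]/(36+25−2) = 113.515
t = (75.89 − 76.87)/√[113.515·(1/36 + 1/25)] = -0.35
df = n₁ + n₂ − 2 = 59
Two-sided p-value ≈ 0.725
Since p ≈ 0.725 > α = 0.02, fail to reject H0; the evidence is not statistically significant.

t = -0.35; fail to reject H0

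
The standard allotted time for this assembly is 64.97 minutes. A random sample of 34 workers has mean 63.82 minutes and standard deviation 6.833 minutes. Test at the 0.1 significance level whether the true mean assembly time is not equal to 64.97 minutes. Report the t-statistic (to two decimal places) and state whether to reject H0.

H0: μ = 64.97; H1: μ ≠ 64.97 (one-sample t-test, two-sided).
t = (x̄ − μ₀)/(s/√n) = (63.82 − 64.97)/(6.833/√34) = -0.98
df = n − 1 = 33
Two-sided p-value ≈ 0.3336
Since p ≈ 0.3336 > α = 0.1, fail to reject H0; the data do not provide sufficient evidence against H0.

t = -0.98; fail to reject H0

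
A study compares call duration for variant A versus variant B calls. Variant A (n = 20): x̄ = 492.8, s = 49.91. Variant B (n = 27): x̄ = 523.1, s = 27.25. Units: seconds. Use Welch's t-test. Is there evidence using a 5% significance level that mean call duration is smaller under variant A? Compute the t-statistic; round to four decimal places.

-2.4572

Let group 1 = variant A, group 2 = variant B. H0: μ_1 = μ_2; H1: μ_1 < μ_2 (Welch's two-sample t-test, left-tailed).
t = (x̄_1 − x̄_2)/√(s_1²/n_1 + s_2²/n_2) = (492.8 − 523.1)/√(49.91²/20 + 27.25²/27) = -2.4572
Welch–Satterthwaite df ≈ 27.34
p-value = P(T ≤ -2.4572) ≈ 0.010
Since p ≈ 0.010 < α = 0.05, reject H0; the evidence is statistically significant.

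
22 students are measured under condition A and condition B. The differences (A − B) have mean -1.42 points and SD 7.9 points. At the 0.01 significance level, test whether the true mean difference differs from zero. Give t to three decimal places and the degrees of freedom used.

H0: μ_d = 0; H1: μ_d ≠ 0 (paired t-test on the differences, two-sided).
t = d̄/(s_d/√n) = -1.42/(7.9/√22) = -0.843
df = n − 1 = 21
Two-sided p-value ≈ 0.4087
Since p ≈ 0.4087 > α = 0.01, fail to reject H0; the evidence is not statistically significant.

t = -0.843, df = 21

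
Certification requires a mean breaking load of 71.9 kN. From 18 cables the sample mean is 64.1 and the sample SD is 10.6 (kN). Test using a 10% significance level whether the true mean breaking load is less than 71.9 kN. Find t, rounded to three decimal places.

-3.122

H0: μ = 71.9; H1: μ < 71.9 (one-sample t-test, left-tailed).
t = (x̄ − μ₀)/(s/√n) = (64.1 − 71.9)/(10.6/√18) = -3.122
df = n − 1 = 17
p-value = P(T ≤ -3.122) ≈ 0.003
Since p ≈ 0.003 < α = 0.1, reject H0; the evidence is statistically significant.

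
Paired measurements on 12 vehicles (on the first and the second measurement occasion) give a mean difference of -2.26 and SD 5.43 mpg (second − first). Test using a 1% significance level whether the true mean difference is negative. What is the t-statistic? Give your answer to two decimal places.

H0: μ_d = 0; H1: μ_d < 0 (paired t-test on the differences, left-tailed).
t = d̄/(s_d/√n) = -2.26/(5.43/√12) = -1.44
df = n − 1 = 11
p-value = P(T ≤ -1.44) ≈ 0.0886
Since p ≈ 0.0886 > α = 0.01, fail to reject H0; the evidence is not statistically significant.

-1.44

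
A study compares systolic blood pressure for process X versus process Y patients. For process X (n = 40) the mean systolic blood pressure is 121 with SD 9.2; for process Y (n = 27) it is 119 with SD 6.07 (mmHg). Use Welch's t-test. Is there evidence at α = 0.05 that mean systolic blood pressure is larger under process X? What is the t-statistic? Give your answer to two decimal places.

1.07

Let group 1 = process X, group 2 = process Y. H0: μ_1 = μ_2; H1: μ_1 > μ_2 (Welch's two-sample t-test, right-tailed).
t = (x̄_1 − x̄_2)/√(s_1²/n_1 + s_2²/n_2) = (121 − 119)/√(9.2²/40 + 6.07²/27) = 1.07
Welch–Satterthwaite df ≈ 64.98
p-value = P(T ≥ 1.07) ≈ 0.1438
Since p ≈ 0.1438 > α = 0.05, fail to reject H0; the data do not provide sufficient evidence against H0.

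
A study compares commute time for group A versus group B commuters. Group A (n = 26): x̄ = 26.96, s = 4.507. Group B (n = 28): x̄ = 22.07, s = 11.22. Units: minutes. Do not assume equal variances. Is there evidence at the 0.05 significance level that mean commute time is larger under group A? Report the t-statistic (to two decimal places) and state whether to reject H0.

t = 2.13; reject H0

Let group 1 = group A, group 2 = group B. H0: μ_1 = μ_2; H1: μ_1 > μ_2 (Welch's two-sample t-test, right-tailed).
t = (x̄_1 − x̄_2)/√(s_1²/n_1 + s_2²/n_2) = (26.96 − 22.07)/√(4.507²/26 + 11.22²/28) = 2.13
Welch–Satterthwaite df ≈ 36.02
p-value = P(T ≥ 2.13) ≈ 0.0201
Since p ≈ 0.0201 < α = 0.05, reject H0; the data support H1.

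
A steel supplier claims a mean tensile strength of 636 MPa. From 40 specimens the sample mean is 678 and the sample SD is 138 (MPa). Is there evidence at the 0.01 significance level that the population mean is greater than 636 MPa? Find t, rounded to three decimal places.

1.925

H0: μ = 636; H1: μ > 636 (one-sample t-test, right-tailed).
t = (x̄ − μ₀)/(s/√n) = (678 − 636)/(138/√40) = 1.925
df = n − 1 = 39
p-value = P(T ≥ 1.925) ≈ 0.031
Since p ≈ 0.031 > α = 0.01, fail to reject H0; the evidence is not statistically significant.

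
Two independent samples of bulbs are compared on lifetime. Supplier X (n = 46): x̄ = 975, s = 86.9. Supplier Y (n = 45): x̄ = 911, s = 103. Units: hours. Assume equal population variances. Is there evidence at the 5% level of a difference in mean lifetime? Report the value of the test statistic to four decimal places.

3.2063

Let group 1 = supplier X, group 2 = supplier Y. H0: μ_1 = μ_2; H1: μ_1 ≠ μ_2 (two-sample pooled-variance t-test, two-sided).
s_p² = [(46−1)·86.9² + (45−1)·103²]/(46+45−2) = 9063.13
t = (975 − 911)/√[9063.13·(1/46 + 1/45)] = 3.2063
df = n₁ + n₂ − 2 = 89
Two-sided p-value ≈ 0.0019
Since p ≈ 0.0019 < α = 0.05, reject H0; the data support H1.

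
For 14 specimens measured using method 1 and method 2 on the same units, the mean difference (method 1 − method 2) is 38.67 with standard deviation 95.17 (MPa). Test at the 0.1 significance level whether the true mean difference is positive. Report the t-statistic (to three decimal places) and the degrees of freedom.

t = 1.520, df = 13

H0: μ_d = 0; H1: μ_d > 0 (paired t-test on the differences, right-tailed).
t = d̄/(s_d/√n) = 38.67/(95.17/√14) = 1.520
df = n − 1 = 13
p-value = P(T ≥ 1.520) ≈ 0.0762
Since p ≈ 0.0762 < α = 0.1, reject H0; the evidence is statistically significant.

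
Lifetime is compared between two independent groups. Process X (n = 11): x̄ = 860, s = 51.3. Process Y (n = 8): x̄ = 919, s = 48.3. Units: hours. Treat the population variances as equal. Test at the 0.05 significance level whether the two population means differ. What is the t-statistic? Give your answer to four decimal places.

Let group 1 = process X, group 2 = process Y. H0: μ_1 = μ_2; H1: μ_1 ≠ μ_2 (two-sample pooled-variance t-test, two-sided).
s_p² = [(11−1)·51.3² + (8−1)·48.3²]/(11+8−2) = 2508.65
t = (860 − 919)/√[2508.65·(1/11 + 1/8)] = -2.5351
df = n₁ + n₂ − 2 = 17
Two-sided p-value ≈ 0.0214
Since p ≈ 0.0214 < α = 0.05, reject H0; the evidence is statistically significant.

-2.5351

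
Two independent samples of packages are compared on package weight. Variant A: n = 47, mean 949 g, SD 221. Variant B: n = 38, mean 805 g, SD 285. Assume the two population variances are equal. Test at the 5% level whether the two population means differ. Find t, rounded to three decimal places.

2.624

Let group 1 = variant A, group 2 = variant B. H0: μ_1 = μ_2; H1: μ_1 ≠ μ_2 (two-sample pooled-variance t-test, two-sided).
s_p² = [(47−1)·221² + (38−1)·285²]/(47+38−2) = 63277.2
t = (949 − 805)/√[63277.2·(1/47 + 1/38)] = 2.624
df = n₁ + n₂ − 2 = 83
Two-sided p-value ≈ 0.0103
Since p ≈ 0.0103 < α = 0.05, reject H0; the evidence is statistically significant.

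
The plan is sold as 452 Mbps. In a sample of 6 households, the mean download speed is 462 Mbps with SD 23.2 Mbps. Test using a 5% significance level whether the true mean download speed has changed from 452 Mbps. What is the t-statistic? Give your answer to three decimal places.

1.056

H0: μ = 452; H1: μ ≠ 452 (one-sample t-test, two-sided).
t = (x̄ − μ₀)/(s/√n) = (462 − 452)/(23.2/√6) = 1.056
df = n − 1 = 5
Two-sided p-value ≈ 0.3394
Since p ≈ 0.3394 > α = 0.05, fail to reject H0; the evidence is not statistically significant.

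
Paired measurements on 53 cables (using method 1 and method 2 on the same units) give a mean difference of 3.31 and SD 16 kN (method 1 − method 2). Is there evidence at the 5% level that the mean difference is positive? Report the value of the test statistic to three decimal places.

H0: μ_d = 0; H1: μ_d > 0 (paired t-test on the differences, right-tailed).
t = d̄/(s_d/√n) = 3.31/(16/√53) = 1.506
df = n − 1 = 52
p-value = P(T ≥ 1.506) ≈ 0.0690
Since p ≈ 0.0690 > α = 0.05, fail to reject H0; the data do not provide sufficient evidence against H0.

1.506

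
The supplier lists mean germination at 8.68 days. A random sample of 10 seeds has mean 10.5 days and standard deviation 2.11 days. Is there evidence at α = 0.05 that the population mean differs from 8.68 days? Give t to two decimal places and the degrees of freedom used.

H0: μ = 8.68; H1: μ ≠ 8.68 (one-sample t-test, two-sided).
t = (x̄ − μ₀)/(s/√n) = (10.5 − 8.68)/(2.11/√10) = 2.73
df = n − 1 = 9
Two-sided p-value ≈ 0.023
Since p ≈ 0.023 < α = 0.05, reject H0; the data support H1.

t = 2.73, df = 9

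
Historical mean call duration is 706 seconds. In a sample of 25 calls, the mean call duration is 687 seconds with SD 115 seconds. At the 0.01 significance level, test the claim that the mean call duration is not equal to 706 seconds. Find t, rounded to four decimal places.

H0: μ = 706; H1: μ ≠ 706 (one-sample t-test, two-sided).
t = (x̄ − μ₀)/(s/√n) = (687 − 706)/(115/√25) = -0.8261
df = n − 1 = 24
Two-sided p-value ≈ 0.4169
Since p ≈ 0.4169 > α = 0.01, fail to reject H0; the evidence is not statistically significant.

-0.8261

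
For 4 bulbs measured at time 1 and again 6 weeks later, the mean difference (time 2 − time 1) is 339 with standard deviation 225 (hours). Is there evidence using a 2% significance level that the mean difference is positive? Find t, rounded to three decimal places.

H0: μ_d = 0; H1: μ_d > 0 (paired t-test on the differences, right-tailed).
t = d̄/(s_d/√n) = 339/(225/√4) = 3.013
df = n − 1 = 3
p-value = P(T ≥ 3.013) ≈ 0.0285
Since p ≈ 0.0285 > α = 0.02, fail to reject H0; the evidence is not statistically significant.

3.013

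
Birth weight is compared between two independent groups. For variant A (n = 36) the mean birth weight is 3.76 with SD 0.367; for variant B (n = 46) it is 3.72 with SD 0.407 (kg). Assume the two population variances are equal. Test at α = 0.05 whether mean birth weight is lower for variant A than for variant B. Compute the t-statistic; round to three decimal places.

Let group 1 = variant A, group 2 = variant B. H0: μ_1 = μ_2; H1: μ_1 < μ_2 (two-sample pooled-variance t-test, left-tailed).
s_p² = [(36−1)·0.367² + (46−1)·0.407²]/(36+46−2) = 0.152104
t = (3.76 − 3.72)/√[0.152104·(1/36 + 1/46)] = 0.461
df = n₁ + n₂ − 2 = 80
p-value = P(T ≤ 0.461) ≈ 0.6769
Since p ≈ 0.6769 > α = 0.05, fail to reject H0; the evidence is not statistically significant.

0.461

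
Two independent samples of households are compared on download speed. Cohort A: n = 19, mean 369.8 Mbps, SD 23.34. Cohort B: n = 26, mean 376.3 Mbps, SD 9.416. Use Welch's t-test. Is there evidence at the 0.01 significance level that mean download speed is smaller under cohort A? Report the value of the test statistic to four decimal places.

Let group 1 = cohort A, group 2 = cohort B. H0: μ_1 = μ_2; H1: μ_1 < μ_2 (Welch's two-sample t-test, left-tailed).
t = (x̄_1 − x̄_2)/√(s_1²/n_1 + s_2²/n_2) = (369.8 − 376.3)/√(23.34²/19 + 9.416²/26) = -1.1476
Welch–Satterthwaite df ≈ 22.31
p-value = P(T ≤ -1.1476) ≈ 0.132
Since p ≈ 0.132 > α = 0.01, fail to reject H0; the evidence is not statistically significant.

-1.1476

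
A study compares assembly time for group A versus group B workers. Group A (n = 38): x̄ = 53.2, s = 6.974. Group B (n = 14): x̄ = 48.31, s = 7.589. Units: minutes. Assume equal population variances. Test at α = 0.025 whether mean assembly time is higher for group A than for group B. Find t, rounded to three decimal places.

Let group 1 = group A, group 2 = group B. H0: μ_1 = μ_2; H1: μ_1 > μ_2 (two-sample pooled-variance t-test, right-tailed).
s_p² = [(38−1)·6.974² + (14−1)·7.589²]/(38+14−2) = 50.9653
t = (53.2 − 48.31)/√[50.9653·(1/38 + 1/14)] = 2.191
df = n₁ + n₂ − 2 = 50
p-value = P(T ≥ 2.191) ≈ 0.0166
Since p ≈ 0.0166 < α = 0.025, reject H0; the evidence is statistically significant.

2.191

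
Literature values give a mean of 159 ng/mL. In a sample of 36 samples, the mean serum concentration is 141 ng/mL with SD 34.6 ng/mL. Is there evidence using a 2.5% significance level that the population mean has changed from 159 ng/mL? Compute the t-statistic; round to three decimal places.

-3.121

H0: μ = 159; H1: μ ≠ 159 (one-sample t-test, two-sided).
t = (x̄ − μ₀)/(s/√n) = (141 − 159)/(34.6/√36) = -3.121
df = n − 1 = 35
Two-sided p-value ≈ 0.0036
Since p ≈ 0.0036 < α = 0.025, reject H0; the evidence is statistically significant.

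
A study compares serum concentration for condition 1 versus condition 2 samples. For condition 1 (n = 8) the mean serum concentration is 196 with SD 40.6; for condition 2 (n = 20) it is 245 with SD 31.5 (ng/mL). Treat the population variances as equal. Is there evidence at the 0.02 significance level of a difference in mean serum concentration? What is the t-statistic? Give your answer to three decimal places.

-3.426

Let group 1 = condition 1, group 2 = condition 2. H0: μ_1 = μ_2; H1: μ_1 ≠ μ_2 (two-sample pooled-variance t-test, two-sided).
s_p² = [(8−1)·40.6² + (20−1)·31.5²]/(8+20−2) = 1168.89
t = (196 − 245)/√[1168.89·(1/8 + 1/20)] = -3.426
df = n₁ + n₂ − 2 = 26
Two-sided p-value ≈ 0.0020
Since p ≈ 0.0020 < α = 0.02, reject H0; the evidence is statistically significant.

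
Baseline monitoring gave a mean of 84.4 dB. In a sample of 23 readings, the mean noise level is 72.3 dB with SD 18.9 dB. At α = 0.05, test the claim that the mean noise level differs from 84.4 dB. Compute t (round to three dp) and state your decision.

t = -3.070; reject H0

H0: μ = 84.4; H1: μ ≠ 84.4 (one-sample t-test, two-sided).
t = (x̄ − μ₀)/(s/√n) = (72.3 − 84.4)/(18.9/√23) = -3.070
df = n − 1 = 22
Two-sided p-value ≈ 0.006
Since p ≈ 0.006 < α = 0.05, reject H0; the data support H1.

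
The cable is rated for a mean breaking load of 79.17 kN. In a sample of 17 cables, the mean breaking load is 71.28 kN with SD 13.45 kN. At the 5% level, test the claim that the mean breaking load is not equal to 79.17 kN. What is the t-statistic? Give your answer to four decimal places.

-2.4187

H0: μ = 79.17; H1: μ ≠ 79.17 (one-sample t-test, two-sided).
t = (x̄ − μ₀)/(s/√n) = (71.28 − 79.17)/(13.45/√17) = -2.4187
df = n − 1 = 16
Two-sided p-value ≈ 0.028
Since p ≈ 0.028 < α = 0.05, reject H0; the evidence is statistically significant.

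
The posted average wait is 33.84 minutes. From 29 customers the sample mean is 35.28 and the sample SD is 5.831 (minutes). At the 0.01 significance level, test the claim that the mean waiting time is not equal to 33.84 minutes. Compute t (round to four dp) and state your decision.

H0: μ = 33.84; H1: μ ≠ 33.84 (one-sample t-test, two-sided).
t = (x̄ − μ₀)/(s/√n) = (35.28 − 33.84)/(5.831/√29) = 1.3299
df = n − 1 = 28
Two-sided p-value ≈ 0.1943
Since p ≈ 0.1943 > α = 0.01, fail to reject H0; the data do not provide sufficient evidence against H0.

t = 1.3299; fail to reject H0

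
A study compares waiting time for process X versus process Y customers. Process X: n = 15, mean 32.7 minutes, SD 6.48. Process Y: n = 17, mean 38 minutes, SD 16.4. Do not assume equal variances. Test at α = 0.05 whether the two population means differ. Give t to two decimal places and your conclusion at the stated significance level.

t = -1.23; fail to reject H0

Let group 1 = process X, group 2 = process Y. H0: μ_1 = μ_2; H1: μ_1 ≠ μ_2 (Welch's two-sample t-test, two-sided).
t = (x̄_1 − x̄_2)/√(s_1²/n_1 + s_2²/n_2) = (32.7 − 38)/√(6.48²/15 + 16.4²/17) = -1.23
Welch–Satterthwaite df ≈ 21.40
Two-sided p-value ≈ 0.233
Since p ≈ 0.233 > α = 0.05, fail to reject H0; the evidence is not statistically significant.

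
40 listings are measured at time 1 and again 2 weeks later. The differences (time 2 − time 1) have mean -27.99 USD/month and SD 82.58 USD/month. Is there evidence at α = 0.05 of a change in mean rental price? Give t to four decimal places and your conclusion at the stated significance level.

H0: μ_d = 0; H1: μ_d ≠ 0 (paired t-test on the differences, two-sided).
t = d̄/(s_d/√n) = -27.99/(82.58/√40) = -2.1437
df = n − 1 = 39
Two-sided p-value ≈ 0.038
Since p ≈ 0.038 < α = 0.05, reject H0; the evidence is statistically significant.

t = -2.1437; reject H0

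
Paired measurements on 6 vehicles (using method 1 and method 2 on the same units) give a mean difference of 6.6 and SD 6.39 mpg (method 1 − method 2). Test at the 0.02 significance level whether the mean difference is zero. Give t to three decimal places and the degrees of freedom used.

H0: μ_d = 0; H1: μ_d ≠ 0 (paired t-test on the differences, two-sided).
t = d̄/(s_d/√n) = 6.6/(6.39/√6) = 2.530
df = n − 1 = 5
Two-sided p-value ≈ 0.0525
Since p ≈ 0.0525 > α = 0.02, fail to reject H0; the evidence is not statistically significant.

t = 2.530, df = 5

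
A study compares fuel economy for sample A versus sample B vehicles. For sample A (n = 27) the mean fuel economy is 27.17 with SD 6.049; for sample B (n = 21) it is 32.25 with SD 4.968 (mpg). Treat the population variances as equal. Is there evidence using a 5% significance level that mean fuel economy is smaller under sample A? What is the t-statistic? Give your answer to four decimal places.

-3.1152

Let group 1 = sample A, group 2 = sample B. H0: μ_1 = μ_2; H1: μ_1 < μ_2 (two-sample pooled-variance t-test, left-tailed).
s_p² = [(27−1)·6.049² + (21−1)·4.968²]/(27+21−2) = 31.4124
t = (27.17 − 32.25)/√[31.4124·(1/27 + 1/21)] = -3.1152
df = n₁ + n₂ − 2 = 46
p-value = P(T ≤ -3.1152) ≈ 0.002
Since p ≈ 0.002 < α = 0.05, reject H0; the data support H1.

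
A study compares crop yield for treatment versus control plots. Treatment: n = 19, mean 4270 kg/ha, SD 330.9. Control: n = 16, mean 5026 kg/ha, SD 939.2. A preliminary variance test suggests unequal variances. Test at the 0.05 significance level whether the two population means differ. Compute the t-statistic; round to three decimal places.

-3.064

Let group 1 = treatment, group 2 = control. H0: μ_1 = μ_2; H1: μ_1 ≠ μ_2 (Welch's two-sample t-test, two-sided).
t = (x̄_1 − x̄_2)/√(s_1²/n_1 + s_2²/n_2) = (4270 − 5026)/√(330.9²/19 + 939.2²/16) = -3.064
Welch–Satterthwaite df ≈ 18.13
Two-sided p-value ≈ 0.007
Since p ≈ 0.007 < α = 0.05, reject H0; the evidence is statistically significant.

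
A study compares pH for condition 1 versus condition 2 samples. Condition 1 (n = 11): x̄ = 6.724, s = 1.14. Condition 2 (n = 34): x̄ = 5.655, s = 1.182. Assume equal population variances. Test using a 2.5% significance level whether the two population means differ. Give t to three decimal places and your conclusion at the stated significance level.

Let group 1 = condition 1, group 2 = condition 2. H0: μ_1 = μ_2; H1: μ_1 ≠ μ_2 (two-sample pooled-variance t-test, two-sided).
s_p² = [(11−1)·1.14² + (34−1)·1.182²]/(11+34−2) = 1.37444
t = (6.724 − 5.655)/√[1.37444·(1/11 + 1/34)] = 2.629
df = n₁ + n₂ − 2 = 43
Two-sided p-value ≈ 0.012
Since p ≈ 0.012 < α = 0.025, reject H0; the evidence is statistically significant.

t = 2.629; reject H0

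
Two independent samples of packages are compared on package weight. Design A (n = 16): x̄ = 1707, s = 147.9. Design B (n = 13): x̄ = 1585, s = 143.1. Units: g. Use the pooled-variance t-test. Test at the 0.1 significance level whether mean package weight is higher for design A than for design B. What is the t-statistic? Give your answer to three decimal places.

Let group 1 = design A, group 2 = design B. H0: μ_1 = μ_2; H1: μ_1 > μ_2 (two-sample pooled-variance t-test, right-tailed).
s_p² = [(16−1)·147.9² + (13−1)·143.1²]/(16+13−2) = 21253.6
t = (1707 − 1585)/√[21253.6·(1/16 + 1/13)] = 2.241
df = n₁ + n₂ − 2 = 27
p-value = P(T ≥ 2.241) ≈ 0.017
Since p ≈ 0.017 < α = 0.1, reject H0; the evidence is statistically significant.

2.241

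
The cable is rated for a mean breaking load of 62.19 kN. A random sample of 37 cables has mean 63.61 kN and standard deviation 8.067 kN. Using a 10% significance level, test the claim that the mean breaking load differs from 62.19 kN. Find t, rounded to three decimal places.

1.071

H0: μ = 62.19; H1: μ ≠ 62.19 (one-sample t-test, two-sided).
t = (x̄ − μ₀)/(s/√n) = (63.61 − 62.19)/(8.067/√37) = 1.071
df = n − 1 = 36
Two-sided p-value ≈ 0.291
Since p ≈ 0.291 > α = 0.1, fail to reject H0; the data do not provide sufficient evidence against H0.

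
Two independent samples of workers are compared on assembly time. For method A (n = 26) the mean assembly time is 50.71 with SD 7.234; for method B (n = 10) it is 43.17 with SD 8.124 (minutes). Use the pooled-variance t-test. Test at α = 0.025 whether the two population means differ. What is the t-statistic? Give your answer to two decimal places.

Let group 1 = method A, group 2 = method B. H0: μ_1 = μ_2; H1: μ_1 ≠ μ_2 (two-sample pooled-variance t-test, two-sided).
s_p² = [(26−1)·7.234² + (10−1)·8.124²]/(26+10−2) = 55.9489
t = (50.71 − 43.17)/√[55.9489·(1/26 + 1/10)] = 2.71
df = n₁ + n₂ − 2 = 34
Two-sided p-value ≈ 0.010
Since p ≈ 0.010 < α = 0.025, reject H0; the data support H1.

2.71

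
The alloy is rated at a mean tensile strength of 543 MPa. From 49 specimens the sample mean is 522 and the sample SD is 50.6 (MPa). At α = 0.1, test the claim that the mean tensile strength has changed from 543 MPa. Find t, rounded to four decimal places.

H0: μ = 543; H1: μ ≠ 543 (one-sample t-test, two-sided).
t = (x̄ − μ₀)/(s/√n) = (522 − 543)/(50.6/√49) = -2.9051
df = n − 1 = 48
Two-sided p-value ≈ 0.0055
Since p ≈ 0.0055 < α = 0.1, reject H0; the data support H1.

-2.9051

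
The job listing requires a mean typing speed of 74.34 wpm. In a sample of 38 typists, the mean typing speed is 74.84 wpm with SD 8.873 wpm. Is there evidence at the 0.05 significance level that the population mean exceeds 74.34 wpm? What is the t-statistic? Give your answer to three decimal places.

H0: μ = 74.34; H1: μ > 74.34 (one-sample t-test, right-tailed).
t = (x̄ − μ₀)/(s/√n) = (74.84 − 74.34)/(8.873/√38) = 0.347
df = n − 1 = 37
p-value = P(T ≥ 0.347) ≈ 0.3651
Since p ≈ 0.3651 > α = 0.05, fail to reject H0; the data do not provide sufficient evidence against H0.

0.347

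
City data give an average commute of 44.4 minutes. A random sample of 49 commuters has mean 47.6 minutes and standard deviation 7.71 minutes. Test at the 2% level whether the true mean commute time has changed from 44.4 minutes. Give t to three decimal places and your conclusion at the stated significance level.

H0: μ = 44.4; H1: μ ≠ 44.4 (one-sample t-test, two-sided).
t = (x̄ − μ₀)/(s/√n) = (47.6 − 44.4)/(7.71/√49) = 2.905
df = n − 1 = 48
Two-sided p-value ≈ 0.006
Since p ≈ 0.006 < α = 0.02, reject H0; the data support H1.

t = 2.905; reject H0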